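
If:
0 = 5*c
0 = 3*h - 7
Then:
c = 0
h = 7/3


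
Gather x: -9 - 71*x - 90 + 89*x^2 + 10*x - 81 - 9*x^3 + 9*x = -9*x^3 + 89*x^2 - 52*x - 180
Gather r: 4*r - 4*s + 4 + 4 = 4*r - 4*s + 8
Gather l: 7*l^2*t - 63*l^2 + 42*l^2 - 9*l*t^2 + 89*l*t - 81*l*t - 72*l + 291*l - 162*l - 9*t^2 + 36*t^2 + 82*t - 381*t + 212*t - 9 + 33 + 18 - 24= l^2*(7*t - 21) + l*(-9*t^2 + 8*t + 57) + 27*t^2 - 87*t + 18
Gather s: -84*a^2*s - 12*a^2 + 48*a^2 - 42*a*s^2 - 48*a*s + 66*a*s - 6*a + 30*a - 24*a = 36*a^2 - 42*a*s^2 + s*(-84*a^2 + 18*a)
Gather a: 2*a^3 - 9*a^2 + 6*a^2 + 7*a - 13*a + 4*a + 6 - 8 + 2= 2*a^3 - 3*a^2 - 2*a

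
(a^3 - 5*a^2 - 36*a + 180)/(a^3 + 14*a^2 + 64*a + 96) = (a^2 - 11*a + 30)/(a^2 + 8*a + 16)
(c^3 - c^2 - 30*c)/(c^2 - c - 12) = c*(-c^2 + c + 30)/(-c^2 + c + 12)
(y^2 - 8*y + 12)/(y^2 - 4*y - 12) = (y - 2)/(y + 2)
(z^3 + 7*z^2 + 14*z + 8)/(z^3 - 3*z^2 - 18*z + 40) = (z^2 + 3*z + 2)/(z^2 - 7*z + 10)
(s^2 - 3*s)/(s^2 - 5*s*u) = (s - 3)/(s - 5*u)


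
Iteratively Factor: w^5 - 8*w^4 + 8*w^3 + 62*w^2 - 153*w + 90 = (w + 3)*(w^4 - 11*w^3 + 41*w^2 - 61*w + 30) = (w - 3)*(w + 3)*(w^3 - 8*w^2 + 17*w - 10) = (w - 3)*(w - 1)*(w + 3)*(w^2 - 7*w + 10) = (w - 3)*(w - 2)*(w - 1)*(w + 3)*(w - 5)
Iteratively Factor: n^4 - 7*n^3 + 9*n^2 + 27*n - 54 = (n - 3)*(n^3 - 4*n^2 - 3*n + 18) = (n - 3)^2*(n^2 - n - 6) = (n - 3)^2*(n + 2)*(n - 3)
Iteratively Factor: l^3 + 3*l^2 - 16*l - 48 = (l + 4)*(l^2 - l - 12) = (l + 3)*(l + 4)*(l - 4)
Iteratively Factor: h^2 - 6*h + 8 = (h - 4)*(h - 2)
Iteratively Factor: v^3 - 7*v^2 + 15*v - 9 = (v - 1)*(v^2 - 6*v + 9) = (v - 3)*(v - 1)*(v - 3)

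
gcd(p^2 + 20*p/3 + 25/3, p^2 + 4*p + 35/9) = p + 5/3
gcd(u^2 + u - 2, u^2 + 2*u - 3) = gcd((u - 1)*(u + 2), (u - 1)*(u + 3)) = u - 1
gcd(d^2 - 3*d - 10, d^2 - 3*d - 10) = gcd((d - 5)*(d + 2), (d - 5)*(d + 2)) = d^2 - 3*d - 10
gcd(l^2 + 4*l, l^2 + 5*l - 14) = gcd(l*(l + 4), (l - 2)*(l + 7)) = 1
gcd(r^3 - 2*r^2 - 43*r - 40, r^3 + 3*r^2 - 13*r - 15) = r^2 + 6*r + 5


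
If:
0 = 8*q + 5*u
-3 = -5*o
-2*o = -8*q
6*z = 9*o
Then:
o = 3/5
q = 3/20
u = -6/25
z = 9/10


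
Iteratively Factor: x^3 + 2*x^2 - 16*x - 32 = (x - 4)*(x^2 + 6*x + 8) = (x - 4)*(x + 4)*(x + 2)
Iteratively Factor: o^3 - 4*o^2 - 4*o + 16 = (o - 2)*(o^2 - 2*o - 8) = (o - 4)*(o - 2)*(o + 2)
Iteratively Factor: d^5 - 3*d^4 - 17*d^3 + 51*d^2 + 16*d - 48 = (d + 4)*(d^4 - 7*d^3 + 11*d^2 + 7*d - 12) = (d - 3)*(d + 4)*(d^3 - 4*d^2 - d + 4) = (d - 3)*(d + 1)*(d + 4)*(d^2 - 5*d + 4) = (d - 4)*(d - 3)*(d + 1)*(d + 4)*(d - 1)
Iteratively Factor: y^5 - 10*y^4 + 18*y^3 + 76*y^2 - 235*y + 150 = (y - 2)*(y^4 - 8*y^3 + 2*y^2 + 80*y - 75) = (y - 5)*(y - 2)*(y^3 - 3*y^2 - 13*y + 15) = (y - 5)*(y - 2)*(y - 1)*(y^2 - 2*y - 15) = (y - 5)*(y - 2)*(y - 1)*(y + 3)*(y - 5)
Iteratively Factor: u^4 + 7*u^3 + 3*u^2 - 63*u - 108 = (u + 3)*(u^3 + 4*u^2 - 9*u - 36) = (u + 3)*(u + 4)*(u^2 - 9) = (u - 3)*(u + 3)*(u + 4)*(u + 3)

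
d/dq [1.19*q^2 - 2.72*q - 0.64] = 2.38*q - 2.72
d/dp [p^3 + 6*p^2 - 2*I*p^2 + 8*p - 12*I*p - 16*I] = 3*p^2 + 4*p*(3 - I) + 8 - 12*I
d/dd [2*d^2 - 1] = 4*d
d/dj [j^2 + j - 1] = 2*j + 1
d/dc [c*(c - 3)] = 2*c - 3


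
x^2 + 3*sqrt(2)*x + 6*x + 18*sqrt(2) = (x + 6)*(x + 3*sqrt(2))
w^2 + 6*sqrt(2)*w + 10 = (w + sqrt(2))*(w + 5*sqrt(2))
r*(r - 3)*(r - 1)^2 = r^4 - 5*r^3 + 7*r^2 - 3*r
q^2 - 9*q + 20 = (q - 5)*(q - 4)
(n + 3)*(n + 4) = n^2 + 7*n + 12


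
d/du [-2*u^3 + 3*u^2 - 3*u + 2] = -6*u^2 + 6*u - 3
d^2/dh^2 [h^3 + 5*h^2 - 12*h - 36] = 6*h + 10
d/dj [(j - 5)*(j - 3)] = 2*j - 8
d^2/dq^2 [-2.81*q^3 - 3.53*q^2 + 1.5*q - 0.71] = -16.86*q - 7.06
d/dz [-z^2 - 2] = -2*z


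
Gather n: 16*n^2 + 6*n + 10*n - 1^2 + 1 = 16*n^2 + 16*n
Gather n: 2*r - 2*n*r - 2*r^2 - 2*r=-2*n*r - 2*r^2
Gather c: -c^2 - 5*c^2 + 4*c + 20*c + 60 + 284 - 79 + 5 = -6*c^2 + 24*c + 270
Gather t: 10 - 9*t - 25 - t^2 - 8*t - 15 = -t^2 - 17*t - 30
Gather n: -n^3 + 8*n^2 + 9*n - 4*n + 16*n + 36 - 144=-n^3 + 8*n^2 + 21*n - 108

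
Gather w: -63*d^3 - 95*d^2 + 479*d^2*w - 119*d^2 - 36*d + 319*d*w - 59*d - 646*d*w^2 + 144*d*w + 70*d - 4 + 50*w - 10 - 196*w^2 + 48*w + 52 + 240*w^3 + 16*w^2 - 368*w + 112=-63*d^3 - 214*d^2 - 25*d + 240*w^3 + w^2*(-646*d - 180) + w*(479*d^2 + 463*d - 270) + 150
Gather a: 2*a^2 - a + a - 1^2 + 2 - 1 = 2*a^2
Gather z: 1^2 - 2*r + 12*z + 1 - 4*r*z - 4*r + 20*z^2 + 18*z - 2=-6*r + 20*z^2 + z*(30 - 4*r)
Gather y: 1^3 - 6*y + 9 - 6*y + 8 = 18 - 12*y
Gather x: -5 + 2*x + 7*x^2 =7*x^2 + 2*x - 5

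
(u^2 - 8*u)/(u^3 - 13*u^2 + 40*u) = 1/(u - 5)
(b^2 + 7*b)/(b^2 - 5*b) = (b + 7)/(b - 5)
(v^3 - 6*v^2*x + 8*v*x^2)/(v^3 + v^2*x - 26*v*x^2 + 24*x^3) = v*(-v + 2*x)/(-v^2 - 5*v*x + 6*x^2)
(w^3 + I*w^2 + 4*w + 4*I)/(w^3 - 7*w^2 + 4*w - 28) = (w + I)/(w - 7)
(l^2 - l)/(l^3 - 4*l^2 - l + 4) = l/(l^2 - 3*l - 4)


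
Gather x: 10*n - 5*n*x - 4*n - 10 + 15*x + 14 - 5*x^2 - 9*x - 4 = 6*n - 5*x^2 + x*(6 - 5*n)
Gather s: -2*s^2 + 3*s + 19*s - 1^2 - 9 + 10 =-2*s^2 + 22*s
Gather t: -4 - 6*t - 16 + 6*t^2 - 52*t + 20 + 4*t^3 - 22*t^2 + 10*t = 4*t^3 - 16*t^2 - 48*t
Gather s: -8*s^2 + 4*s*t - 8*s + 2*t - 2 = -8*s^2 + s*(4*t - 8) + 2*t - 2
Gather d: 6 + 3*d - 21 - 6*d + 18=3 - 3*d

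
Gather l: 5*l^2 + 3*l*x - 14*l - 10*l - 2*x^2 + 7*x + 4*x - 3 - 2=5*l^2 + l*(3*x - 24) - 2*x^2 + 11*x - 5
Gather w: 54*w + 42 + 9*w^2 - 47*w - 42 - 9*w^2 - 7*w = 0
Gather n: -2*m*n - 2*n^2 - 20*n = -2*n^2 + n*(-2*m - 20)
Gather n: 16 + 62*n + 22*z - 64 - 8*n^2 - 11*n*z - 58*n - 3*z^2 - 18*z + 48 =-8*n^2 + n*(4 - 11*z) - 3*z^2 + 4*z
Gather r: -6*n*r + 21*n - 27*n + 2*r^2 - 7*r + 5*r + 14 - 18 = -6*n + 2*r^2 + r*(-6*n - 2) - 4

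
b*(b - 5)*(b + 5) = b^3 - 25*b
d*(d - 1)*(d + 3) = d^3 + 2*d^2 - 3*d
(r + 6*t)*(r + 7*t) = r^2 + 13*r*t + 42*t^2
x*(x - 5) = x^2 - 5*x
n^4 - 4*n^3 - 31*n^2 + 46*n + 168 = (n - 7)*(n - 3)*(n + 2)*(n + 4)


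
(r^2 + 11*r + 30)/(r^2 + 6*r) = (r + 5)/r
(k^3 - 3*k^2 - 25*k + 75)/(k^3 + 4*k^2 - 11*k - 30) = (k - 5)/(k + 2)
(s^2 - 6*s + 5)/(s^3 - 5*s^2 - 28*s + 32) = (s - 5)/(s^2 - 4*s - 32)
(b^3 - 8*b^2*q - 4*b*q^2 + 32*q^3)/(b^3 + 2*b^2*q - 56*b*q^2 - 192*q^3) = (b^2 - 4*q^2)/(b^2 + 10*b*q + 24*q^2)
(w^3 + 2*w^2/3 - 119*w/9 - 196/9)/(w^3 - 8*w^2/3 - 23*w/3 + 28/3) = (w + 7/3)/(w - 1)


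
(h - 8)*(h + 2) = h^2 - 6*h - 16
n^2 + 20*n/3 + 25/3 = (n + 5/3)*(n + 5)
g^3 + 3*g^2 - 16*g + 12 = (g - 2)*(g - 1)*(g + 6)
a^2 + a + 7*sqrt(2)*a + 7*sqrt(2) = (a + 1)*(a + 7*sqrt(2))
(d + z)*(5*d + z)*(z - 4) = 5*d^2*z - 20*d^2 + 6*d*z^2 - 24*d*z + z^3 - 4*z^2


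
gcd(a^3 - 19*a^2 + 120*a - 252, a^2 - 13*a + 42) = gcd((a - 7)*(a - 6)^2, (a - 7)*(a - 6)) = a^2 - 13*a + 42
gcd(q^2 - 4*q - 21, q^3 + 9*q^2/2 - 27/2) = q + 3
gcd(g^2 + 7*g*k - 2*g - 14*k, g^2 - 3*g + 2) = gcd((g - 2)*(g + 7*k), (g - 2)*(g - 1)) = g - 2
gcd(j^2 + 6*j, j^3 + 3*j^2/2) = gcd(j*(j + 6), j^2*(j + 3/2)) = j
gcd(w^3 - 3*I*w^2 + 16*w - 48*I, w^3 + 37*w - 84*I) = w^2 - 7*I*w - 12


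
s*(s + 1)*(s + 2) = s^3 + 3*s^2 + 2*s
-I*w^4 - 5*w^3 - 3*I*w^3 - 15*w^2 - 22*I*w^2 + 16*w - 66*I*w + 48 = (w + 3)*(w - 8*I)*(w + 2*I)*(-I*w + 1)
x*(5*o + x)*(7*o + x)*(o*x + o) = 35*o^3*x^2 + 35*o^3*x + 12*o^2*x^3 + 12*o^2*x^2 + o*x^4 + o*x^3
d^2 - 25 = (d - 5)*(d + 5)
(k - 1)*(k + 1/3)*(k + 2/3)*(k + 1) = k^4 + k^3 - 7*k^2/9 - k - 2/9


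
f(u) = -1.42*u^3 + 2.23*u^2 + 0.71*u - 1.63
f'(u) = -4.26*u^2 + 4.46*u + 0.71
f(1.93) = -2.16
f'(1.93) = -6.55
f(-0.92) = 0.71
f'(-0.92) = -7.00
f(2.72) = -11.78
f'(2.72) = -18.68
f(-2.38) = 28.46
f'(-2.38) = -34.04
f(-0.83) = 0.13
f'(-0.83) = -5.93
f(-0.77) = -0.21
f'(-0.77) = -5.25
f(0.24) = -1.35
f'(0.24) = 1.54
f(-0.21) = -1.67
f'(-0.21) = -0.41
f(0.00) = -1.63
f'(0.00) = 0.71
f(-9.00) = 1207.79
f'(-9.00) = -384.49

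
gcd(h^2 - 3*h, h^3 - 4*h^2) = h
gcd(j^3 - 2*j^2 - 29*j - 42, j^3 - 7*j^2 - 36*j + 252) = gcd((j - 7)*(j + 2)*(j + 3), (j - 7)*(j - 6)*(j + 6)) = j - 7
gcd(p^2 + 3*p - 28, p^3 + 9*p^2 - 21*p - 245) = p + 7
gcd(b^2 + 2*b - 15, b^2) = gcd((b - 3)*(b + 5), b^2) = 1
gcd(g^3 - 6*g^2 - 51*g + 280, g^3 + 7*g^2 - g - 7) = g + 7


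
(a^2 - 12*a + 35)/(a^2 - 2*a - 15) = (a - 7)/(a + 3)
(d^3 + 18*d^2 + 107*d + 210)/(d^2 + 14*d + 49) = (d^2 + 11*d + 30)/(d + 7)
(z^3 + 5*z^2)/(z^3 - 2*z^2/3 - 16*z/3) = 3*z*(z + 5)/(3*z^2 - 2*z - 16)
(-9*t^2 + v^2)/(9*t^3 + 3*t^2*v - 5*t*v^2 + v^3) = (-3*t - v)/(3*t^2 + 2*t*v - v^2)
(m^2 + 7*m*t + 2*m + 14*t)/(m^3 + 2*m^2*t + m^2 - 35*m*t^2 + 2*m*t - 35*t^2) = (-m - 2)/(-m^2 + 5*m*t - m + 5*t)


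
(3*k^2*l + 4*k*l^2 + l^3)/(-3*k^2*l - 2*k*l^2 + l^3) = (-3*k - l)/(3*k - l)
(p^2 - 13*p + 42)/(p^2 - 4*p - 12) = (p - 7)/(p + 2)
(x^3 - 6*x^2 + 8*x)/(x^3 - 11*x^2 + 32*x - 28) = x*(x - 4)/(x^2 - 9*x + 14)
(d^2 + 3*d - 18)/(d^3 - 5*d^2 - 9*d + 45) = (d + 6)/(d^2 - 2*d - 15)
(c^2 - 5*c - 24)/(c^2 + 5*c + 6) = (c - 8)/(c + 2)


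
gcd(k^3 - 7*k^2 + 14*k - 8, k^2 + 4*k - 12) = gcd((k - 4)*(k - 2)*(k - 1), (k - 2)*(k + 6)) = k - 2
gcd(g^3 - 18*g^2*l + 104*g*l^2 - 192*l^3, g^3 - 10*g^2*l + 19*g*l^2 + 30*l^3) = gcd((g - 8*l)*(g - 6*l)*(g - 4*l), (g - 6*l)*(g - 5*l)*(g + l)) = g - 6*l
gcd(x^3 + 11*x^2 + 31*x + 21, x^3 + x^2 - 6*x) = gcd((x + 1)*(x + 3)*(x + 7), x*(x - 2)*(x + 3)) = x + 3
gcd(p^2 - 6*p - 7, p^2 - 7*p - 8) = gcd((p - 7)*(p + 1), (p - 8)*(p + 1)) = p + 1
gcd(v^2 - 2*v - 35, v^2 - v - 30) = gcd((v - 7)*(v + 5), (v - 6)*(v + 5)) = v + 5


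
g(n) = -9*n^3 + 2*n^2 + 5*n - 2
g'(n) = -27*n^2 + 4*n + 5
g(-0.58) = -2.47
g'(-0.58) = -6.40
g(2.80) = -169.89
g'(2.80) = -195.48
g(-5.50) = 1528.38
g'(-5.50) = -833.75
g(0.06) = -1.69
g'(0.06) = 5.14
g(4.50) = -759.12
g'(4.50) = -523.75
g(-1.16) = 8.94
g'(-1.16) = -35.97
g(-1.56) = 29.23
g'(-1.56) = -66.95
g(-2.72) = 180.31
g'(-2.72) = -205.64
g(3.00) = -212.00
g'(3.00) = -226.00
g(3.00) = -212.00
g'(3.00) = -226.00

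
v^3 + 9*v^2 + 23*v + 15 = (v + 1)*(v + 3)*(v + 5)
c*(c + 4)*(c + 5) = c^3 + 9*c^2 + 20*c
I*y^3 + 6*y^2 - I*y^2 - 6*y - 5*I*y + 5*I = (y - 1)*(y - 5*I)*(I*y + 1)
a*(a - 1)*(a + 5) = a^3 + 4*a^2 - 5*a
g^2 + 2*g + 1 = (g + 1)^2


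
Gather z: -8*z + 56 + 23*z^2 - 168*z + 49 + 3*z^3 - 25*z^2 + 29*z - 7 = 3*z^3 - 2*z^2 - 147*z + 98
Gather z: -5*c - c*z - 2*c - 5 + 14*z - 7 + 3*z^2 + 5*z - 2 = -7*c + 3*z^2 + z*(19 - c) - 14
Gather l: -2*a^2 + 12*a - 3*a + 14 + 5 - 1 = -2*a^2 + 9*a + 18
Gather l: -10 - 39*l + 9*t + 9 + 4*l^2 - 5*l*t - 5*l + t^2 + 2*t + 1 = 4*l^2 + l*(-5*t - 44) + t^2 + 11*t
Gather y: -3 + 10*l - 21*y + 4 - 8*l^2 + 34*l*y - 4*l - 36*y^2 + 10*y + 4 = -8*l^2 + 6*l - 36*y^2 + y*(34*l - 11) + 5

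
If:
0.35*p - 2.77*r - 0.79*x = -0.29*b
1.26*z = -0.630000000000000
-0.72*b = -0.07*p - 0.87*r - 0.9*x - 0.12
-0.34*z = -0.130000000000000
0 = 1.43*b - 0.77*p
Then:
No Solution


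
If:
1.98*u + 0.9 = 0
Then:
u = -0.45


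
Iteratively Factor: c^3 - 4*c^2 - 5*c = (c + 1)*(c^2 - 5*c) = (c - 5)*(c + 1)*(c)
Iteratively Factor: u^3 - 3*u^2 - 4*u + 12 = (u - 2)*(u^2 - u - 6) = (u - 3)*(u - 2)*(u + 2)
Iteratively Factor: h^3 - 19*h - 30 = (h - 5)*(h^2 + 5*h + 6) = (h - 5)*(h + 2)*(h + 3)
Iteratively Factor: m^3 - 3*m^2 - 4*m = (m - 4)*(m^2 + m) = m*(m - 4)*(m + 1)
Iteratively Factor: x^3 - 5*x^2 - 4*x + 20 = (x + 2)*(x^2 - 7*x + 10) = (x - 2)*(x + 2)*(x - 5)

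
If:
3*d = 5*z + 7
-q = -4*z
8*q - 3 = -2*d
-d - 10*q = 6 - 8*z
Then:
No Solution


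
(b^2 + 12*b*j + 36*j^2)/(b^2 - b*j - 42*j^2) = (b + 6*j)/(b - 7*j)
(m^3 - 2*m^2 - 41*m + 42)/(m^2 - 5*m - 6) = (-m^3 + 2*m^2 + 41*m - 42)/(-m^2 + 5*m + 6)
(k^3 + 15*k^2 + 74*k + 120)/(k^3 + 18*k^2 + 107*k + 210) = (k + 4)/(k + 7)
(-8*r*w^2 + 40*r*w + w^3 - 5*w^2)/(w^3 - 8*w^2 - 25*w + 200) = w*(-8*r + w)/(w^2 - 3*w - 40)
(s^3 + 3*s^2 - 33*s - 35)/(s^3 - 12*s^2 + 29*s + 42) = (s^2 + 2*s - 35)/(s^2 - 13*s + 42)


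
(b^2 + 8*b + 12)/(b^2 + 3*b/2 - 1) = 2*(b + 6)/(2*b - 1)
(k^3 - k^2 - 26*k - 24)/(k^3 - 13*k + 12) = (k^2 - 5*k - 6)/(k^2 - 4*k + 3)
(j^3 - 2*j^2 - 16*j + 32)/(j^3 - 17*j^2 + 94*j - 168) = (j^2 + 2*j - 8)/(j^2 - 13*j + 42)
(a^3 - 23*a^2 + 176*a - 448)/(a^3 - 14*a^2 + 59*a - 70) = (a^2 - 16*a + 64)/(a^2 - 7*a + 10)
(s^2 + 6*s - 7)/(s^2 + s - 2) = (s + 7)/(s + 2)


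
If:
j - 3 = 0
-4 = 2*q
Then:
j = 3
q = -2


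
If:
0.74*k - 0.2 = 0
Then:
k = 0.27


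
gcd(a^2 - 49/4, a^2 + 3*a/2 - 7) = a + 7/2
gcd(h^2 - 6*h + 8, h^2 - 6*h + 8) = h^2 - 6*h + 8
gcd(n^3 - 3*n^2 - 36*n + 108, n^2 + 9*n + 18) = n + 6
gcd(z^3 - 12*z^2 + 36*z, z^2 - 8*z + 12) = z - 6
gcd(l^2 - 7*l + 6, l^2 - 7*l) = 1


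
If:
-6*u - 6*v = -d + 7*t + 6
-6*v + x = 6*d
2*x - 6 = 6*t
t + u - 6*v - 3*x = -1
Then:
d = 76*x/129 - 1/43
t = x/3 - 1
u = 17*x/129 + 6/43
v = 1/43 - 109*x/258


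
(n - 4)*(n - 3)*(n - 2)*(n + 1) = n^4 - 8*n^3 + 17*n^2 + 2*n - 24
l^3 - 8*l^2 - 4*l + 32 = (l - 8)*(l - 2)*(l + 2)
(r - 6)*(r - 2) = r^2 - 8*r + 12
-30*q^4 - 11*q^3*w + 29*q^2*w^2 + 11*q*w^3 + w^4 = (-q + w)*(q + w)*(5*q + w)*(6*q + w)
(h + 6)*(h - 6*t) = h^2 - 6*h*t + 6*h - 36*t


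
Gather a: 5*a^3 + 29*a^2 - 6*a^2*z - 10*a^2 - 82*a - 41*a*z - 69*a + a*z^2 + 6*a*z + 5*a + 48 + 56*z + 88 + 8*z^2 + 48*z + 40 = 5*a^3 + a^2*(19 - 6*z) + a*(z^2 - 35*z - 146) + 8*z^2 + 104*z + 176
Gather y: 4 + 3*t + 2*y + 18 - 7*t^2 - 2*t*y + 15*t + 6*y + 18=-7*t^2 + 18*t + y*(8 - 2*t) + 40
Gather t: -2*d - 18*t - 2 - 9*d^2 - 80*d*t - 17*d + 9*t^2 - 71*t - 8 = -9*d^2 - 19*d + 9*t^2 + t*(-80*d - 89) - 10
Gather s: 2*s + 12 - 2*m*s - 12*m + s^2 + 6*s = -12*m + s^2 + s*(8 - 2*m) + 12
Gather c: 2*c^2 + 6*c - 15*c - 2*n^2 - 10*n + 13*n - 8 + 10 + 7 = 2*c^2 - 9*c - 2*n^2 + 3*n + 9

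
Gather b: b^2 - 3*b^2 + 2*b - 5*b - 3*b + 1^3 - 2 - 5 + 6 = -2*b^2 - 6*b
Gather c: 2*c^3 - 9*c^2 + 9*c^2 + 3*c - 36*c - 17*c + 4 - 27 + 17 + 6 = 2*c^3 - 50*c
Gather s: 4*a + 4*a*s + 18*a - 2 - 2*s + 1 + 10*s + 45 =22*a + s*(4*a + 8) + 44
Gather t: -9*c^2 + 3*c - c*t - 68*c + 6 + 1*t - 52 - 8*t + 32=-9*c^2 - 65*c + t*(-c - 7) - 14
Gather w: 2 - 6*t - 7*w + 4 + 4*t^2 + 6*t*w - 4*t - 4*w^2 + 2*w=4*t^2 - 10*t - 4*w^2 + w*(6*t - 5) + 6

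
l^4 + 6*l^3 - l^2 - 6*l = l*(l - 1)*(l + 1)*(l + 6)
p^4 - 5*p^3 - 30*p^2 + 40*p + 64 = (p - 8)*(p - 2)*(p + 1)*(p + 4)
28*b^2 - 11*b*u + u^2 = (-7*b + u)*(-4*b + u)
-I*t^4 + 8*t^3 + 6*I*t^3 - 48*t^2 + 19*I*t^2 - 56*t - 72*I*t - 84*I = (t - 7)*(t + 2*I)*(t + 6*I)*(-I*t - I)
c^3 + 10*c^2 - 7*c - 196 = (c - 4)*(c + 7)^2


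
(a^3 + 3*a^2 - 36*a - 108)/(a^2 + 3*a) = a - 36/a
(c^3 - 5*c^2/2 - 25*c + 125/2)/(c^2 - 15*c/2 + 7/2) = (2*c^3 - 5*c^2 - 50*c + 125)/(2*c^2 - 15*c + 7)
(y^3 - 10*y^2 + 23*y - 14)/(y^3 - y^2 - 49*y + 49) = (y - 2)/(y + 7)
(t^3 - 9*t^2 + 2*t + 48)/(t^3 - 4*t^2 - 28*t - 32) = (t - 3)/(t + 2)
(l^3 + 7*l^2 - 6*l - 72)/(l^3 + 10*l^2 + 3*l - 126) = (l + 4)/(l + 7)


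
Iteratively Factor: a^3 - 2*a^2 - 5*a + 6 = (a - 1)*(a^2 - a - 6) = (a - 1)*(a + 2)*(a - 3)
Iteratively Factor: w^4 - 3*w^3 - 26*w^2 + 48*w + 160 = (w - 5)*(w^3 + 2*w^2 - 16*w - 32) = (w - 5)*(w + 4)*(w^2 - 2*w - 8) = (w - 5)*(w + 2)*(w + 4)*(w - 4)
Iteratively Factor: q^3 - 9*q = (q)*(q^2 - 9) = q*(q - 3)*(q + 3)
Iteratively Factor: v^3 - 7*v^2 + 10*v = (v - 5)*(v^2 - 2*v) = (v - 5)*(v - 2)*(v)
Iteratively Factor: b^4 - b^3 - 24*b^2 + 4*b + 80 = (b - 5)*(b^3 + 4*b^2 - 4*b - 16) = (b - 5)*(b + 2)*(b^2 + 2*b - 8) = (b - 5)*(b + 2)*(b + 4)*(b - 2)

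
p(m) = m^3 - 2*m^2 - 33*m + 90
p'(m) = 3*m^2 - 4*m - 33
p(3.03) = -0.53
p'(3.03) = -17.58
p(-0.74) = 112.92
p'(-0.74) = -28.40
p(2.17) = 19.19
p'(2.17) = -27.55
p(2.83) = 3.26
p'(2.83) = -20.29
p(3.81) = -9.46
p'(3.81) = -4.69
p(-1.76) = 136.43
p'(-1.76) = -16.67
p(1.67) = 33.97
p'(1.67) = -31.31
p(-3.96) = 127.22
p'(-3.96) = 29.88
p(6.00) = 36.00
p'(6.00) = 51.00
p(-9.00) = -504.00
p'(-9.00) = 246.00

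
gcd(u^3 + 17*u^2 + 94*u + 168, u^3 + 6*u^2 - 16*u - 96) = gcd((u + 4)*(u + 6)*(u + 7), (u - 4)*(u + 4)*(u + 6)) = u^2 + 10*u + 24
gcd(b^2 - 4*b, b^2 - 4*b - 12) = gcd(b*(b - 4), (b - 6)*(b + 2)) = 1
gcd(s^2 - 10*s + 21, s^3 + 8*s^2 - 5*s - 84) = s - 3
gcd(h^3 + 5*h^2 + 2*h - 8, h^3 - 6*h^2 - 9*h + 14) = h^2 + h - 2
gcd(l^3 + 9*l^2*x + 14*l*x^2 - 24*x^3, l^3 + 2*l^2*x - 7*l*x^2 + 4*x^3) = -l^2 - 3*l*x + 4*x^2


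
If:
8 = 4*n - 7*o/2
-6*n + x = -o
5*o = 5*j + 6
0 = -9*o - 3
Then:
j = -23/15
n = 41/24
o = -1/3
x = 127/12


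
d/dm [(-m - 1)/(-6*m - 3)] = -1/(12*m^2 + 12*m + 3)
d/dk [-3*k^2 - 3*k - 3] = -6*k - 3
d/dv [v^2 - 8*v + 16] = 2*v - 8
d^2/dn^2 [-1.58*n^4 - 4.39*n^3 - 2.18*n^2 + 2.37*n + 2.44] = -18.96*n^2 - 26.34*n - 4.36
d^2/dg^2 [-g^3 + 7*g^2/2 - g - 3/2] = 7 - 6*g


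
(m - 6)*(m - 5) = m^2 - 11*m + 30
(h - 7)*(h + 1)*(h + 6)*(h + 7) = h^4 + 7*h^3 - 43*h^2 - 343*h - 294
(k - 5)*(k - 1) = k^2 - 6*k + 5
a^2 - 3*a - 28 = (a - 7)*(a + 4)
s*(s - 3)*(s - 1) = s^3 - 4*s^2 + 3*s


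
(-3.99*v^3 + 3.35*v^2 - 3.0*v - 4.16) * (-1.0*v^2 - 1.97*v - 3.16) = 3.99*v^5 + 4.5103*v^4 + 9.0089*v^3 - 0.516*v^2 + 17.6752*v + 13.1456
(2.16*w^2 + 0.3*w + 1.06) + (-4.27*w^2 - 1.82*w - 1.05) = -2.11*w^2 - 1.52*w + 0.01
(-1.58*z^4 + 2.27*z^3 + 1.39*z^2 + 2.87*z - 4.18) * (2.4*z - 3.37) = -3.792*z^5 + 10.7726*z^4 - 4.3139*z^3 + 2.2037*z^2 - 19.7039*z + 14.0866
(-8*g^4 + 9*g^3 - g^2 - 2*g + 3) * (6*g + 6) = -48*g^5 + 6*g^4 + 48*g^3 - 18*g^2 + 6*g + 18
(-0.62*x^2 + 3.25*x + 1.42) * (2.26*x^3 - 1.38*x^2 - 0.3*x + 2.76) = -1.4012*x^5 + 8.2006*x^4 - 1.0898*x^3 - 4.6458*x^2 + 8.544*x + 3.9192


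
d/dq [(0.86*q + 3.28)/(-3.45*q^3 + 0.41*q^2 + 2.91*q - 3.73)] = (5.934*q^3 + 33.5954*q^2 - 2.6896*q - 12.7526)/(11.9025*q^6 - 2.829*q^5 - 19.9109*q^4 + 28.1232*q^3 + 5.4095*q^2 - 21.7086*q + 13.9129)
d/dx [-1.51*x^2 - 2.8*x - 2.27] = -3.02*x - 2.8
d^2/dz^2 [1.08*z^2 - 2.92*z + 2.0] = 2.16000000000000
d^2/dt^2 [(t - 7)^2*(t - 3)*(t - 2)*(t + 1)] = 20*t^3 - 216*t^2 + 636*t - 408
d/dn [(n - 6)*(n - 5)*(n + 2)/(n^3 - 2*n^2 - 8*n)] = (7*n^2 - 60*n + 120)/(n^2*(n^2 - 8*n + 16))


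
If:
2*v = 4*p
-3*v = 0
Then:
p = 0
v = 0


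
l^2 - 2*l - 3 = (l - 3)*(l + 1)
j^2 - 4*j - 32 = (j - 8)*(j + 4)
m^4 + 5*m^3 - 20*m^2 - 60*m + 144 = (m - 3)*(m - 2)*(m + 4)*(m + 6)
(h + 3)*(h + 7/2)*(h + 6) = h^3 + 25*h^2/2 + 99*h/2 + 63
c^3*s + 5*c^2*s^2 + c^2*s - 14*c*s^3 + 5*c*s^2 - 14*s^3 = (c - 2*s)*(c + 7*s)*(c*s + s)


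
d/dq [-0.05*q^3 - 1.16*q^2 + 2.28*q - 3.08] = -0.15*q^2 - 2.32*q + 2.28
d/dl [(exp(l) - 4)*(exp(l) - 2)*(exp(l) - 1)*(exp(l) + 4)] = (4*exp(3*l) - 9*exp(2*l) - 28*exp(l) + 48)*exp(l)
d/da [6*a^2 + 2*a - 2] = 12*a + 2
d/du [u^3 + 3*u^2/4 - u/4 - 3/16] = 3*u^2 + 3*u/2 - 1/4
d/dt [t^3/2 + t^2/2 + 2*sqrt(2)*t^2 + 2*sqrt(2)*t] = 3*t^2/2 + t + 4*sqrt(2)*t + 2*sqrt(2)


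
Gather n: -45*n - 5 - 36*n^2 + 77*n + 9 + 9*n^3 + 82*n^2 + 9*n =9*n^3 + 46*n^2 + 41*n + 4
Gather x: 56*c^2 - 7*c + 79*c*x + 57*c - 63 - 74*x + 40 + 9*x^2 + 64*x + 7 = 56*c^2 + 50*c + 9*x^2 + x*(79*c - 10) - 16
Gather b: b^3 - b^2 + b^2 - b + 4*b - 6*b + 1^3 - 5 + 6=b^3 - 3*b + 2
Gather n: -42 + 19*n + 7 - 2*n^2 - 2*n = -2*n^2 + 17*n - 35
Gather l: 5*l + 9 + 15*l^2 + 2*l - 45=15*l^2 + 7*l - 36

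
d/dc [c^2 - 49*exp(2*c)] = 2*c - 98*exp(2*c)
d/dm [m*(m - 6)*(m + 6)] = 3*m^2 - 36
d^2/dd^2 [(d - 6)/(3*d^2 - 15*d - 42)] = 2*((11 - 3*d)*(-d^2 + 5*d + 14) - (d - 6)*(2*d - 5)^2)/(3*(-d^2 + 5*d + 14)^3)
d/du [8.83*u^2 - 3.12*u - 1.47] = 17.66*u - 3.12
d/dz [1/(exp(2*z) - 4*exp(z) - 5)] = 2*(2 - exp(z))*exp(z)/(-exp(2*z) + 4*exp(z) + 5)^2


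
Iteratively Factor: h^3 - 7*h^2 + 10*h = (h)*(h^2 - 7*h + 10) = h*(h - 5)*(h - 2)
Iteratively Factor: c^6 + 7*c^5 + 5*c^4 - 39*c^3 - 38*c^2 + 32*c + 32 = (c + 1)*(c^5 + 6*c^4 - c^3 - 38*c^2 + 32) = (c - 1)*(c + 1)*(c^4 + 7*c^3 + 6*c^2 - 32*c - 32) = (c - 1)*(c + 1)*(c + 4)*(c^3 + 3*c^2 - 6*c - 8) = (c - 1)*(c + 1)*(c + 4)^2*(c^2 - c - 2) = (c - 2)*(c - 1)*(c + 1)*(c + 4)^2*(c + 1)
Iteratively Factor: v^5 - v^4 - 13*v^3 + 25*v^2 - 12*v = (v + 4)*(v^4 - 5*v^3 + 7*v^2 - 3*v) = v*(v + 4)*(v^3 - 5*v^2 + 7*v - 3) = v*(v - 3)*(v + 4)*(v^2 - 2*v + 1) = v*(v - 3)*(v - 1)*(v + 4)*(v - 1)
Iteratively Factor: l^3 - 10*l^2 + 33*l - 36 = (l - 3)*(l^2 - 7*l + 12) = (l - 3)^2*(l - 4)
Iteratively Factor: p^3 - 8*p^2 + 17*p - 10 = (p - 1)*(p^2 - 7*p + 10) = (p - 5)*(p - 1)*(p - 2)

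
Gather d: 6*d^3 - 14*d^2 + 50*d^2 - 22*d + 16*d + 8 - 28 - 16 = 6*d^3 + 36*d^2 - 6*d - 36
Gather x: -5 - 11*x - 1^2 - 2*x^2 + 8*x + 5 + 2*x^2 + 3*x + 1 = 0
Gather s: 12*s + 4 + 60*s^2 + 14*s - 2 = 60*s^2 + 26*s + 2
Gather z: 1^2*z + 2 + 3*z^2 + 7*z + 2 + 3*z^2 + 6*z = 6*z^2 + 14*z + 4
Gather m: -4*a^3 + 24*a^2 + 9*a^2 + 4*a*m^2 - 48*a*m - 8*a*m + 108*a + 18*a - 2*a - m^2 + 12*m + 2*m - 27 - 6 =-4*a^3 + 33*a^2 + 124*a + m^2*(4*a - 1) + m*(14 - 56*a) - 33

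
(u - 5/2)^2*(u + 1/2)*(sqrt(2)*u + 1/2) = sqrt(2)*u^4 - 9*sqrt(2)*u^3/2 + u^3/2 - 9*u^2/4 + 15*sqrt(2)*u^2/4 + 15*u/8 + 25*sqrt(2)*u/8 + 25/16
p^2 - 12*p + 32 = (p - 8)*(p - 4)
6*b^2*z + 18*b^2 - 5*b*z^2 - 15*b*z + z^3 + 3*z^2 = (-3*b + z)*(-2*b + z)*(z + 3)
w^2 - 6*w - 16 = (w - 8)*(w + 2)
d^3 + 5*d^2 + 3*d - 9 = (d - 1)*(d + 3)^2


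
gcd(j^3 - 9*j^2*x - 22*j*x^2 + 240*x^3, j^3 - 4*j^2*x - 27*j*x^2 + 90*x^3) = -j^2 + j*x + 30*x^2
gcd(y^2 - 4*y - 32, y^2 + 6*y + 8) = y + 4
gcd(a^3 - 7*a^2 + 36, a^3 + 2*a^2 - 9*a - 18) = a^2 - a - 6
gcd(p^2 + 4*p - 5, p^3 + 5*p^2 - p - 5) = p^2 + 4*p - 5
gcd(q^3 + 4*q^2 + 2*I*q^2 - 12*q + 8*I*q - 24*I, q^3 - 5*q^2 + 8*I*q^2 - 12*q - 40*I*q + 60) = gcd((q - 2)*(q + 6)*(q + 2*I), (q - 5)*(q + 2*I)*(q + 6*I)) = q + 2*I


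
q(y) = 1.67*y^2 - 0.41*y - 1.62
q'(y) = 3.34*y - 0.41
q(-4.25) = 30.29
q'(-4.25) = -14.60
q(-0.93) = 0.21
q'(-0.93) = -3.52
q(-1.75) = 4.21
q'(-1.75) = -6.26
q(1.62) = 2.10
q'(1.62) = 5.00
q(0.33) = -1.57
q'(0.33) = 0.69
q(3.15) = 13.66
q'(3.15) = 10.11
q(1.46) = 1.34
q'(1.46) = 4.47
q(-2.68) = 11.47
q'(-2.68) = -9.36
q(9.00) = 129.96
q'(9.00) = 29.65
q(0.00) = -1.62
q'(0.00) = -0.41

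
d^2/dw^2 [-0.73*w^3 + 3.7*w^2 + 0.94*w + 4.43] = 7.4 - 4.38*w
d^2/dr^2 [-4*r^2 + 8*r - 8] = -8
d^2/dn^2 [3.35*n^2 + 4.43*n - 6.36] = 6.70000000000000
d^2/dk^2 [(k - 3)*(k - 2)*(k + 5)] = 6*k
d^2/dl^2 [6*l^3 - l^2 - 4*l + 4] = 36*l - 2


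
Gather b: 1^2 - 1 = 0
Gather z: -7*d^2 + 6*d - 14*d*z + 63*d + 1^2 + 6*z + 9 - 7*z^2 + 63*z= -7*d^2 + 69*d - 7*z^2 + z*(69 - 14*d) + 10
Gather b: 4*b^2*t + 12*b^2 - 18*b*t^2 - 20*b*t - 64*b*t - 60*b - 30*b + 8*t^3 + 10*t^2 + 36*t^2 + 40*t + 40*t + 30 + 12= b^2*(4*t + 12) + b*(-18*t^2 - 84*t - 90) + 8*t^3 + 46*t^2 + 80*t + 42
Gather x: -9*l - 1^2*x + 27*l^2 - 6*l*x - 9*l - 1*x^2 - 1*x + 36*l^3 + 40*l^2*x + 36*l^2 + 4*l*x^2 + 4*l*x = 36*l^3 + 63*l^2 - 18*l + x^2*(4*l - 1) + x*(40*l^2 - 2*l - 2)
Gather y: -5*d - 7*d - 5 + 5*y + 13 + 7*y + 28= -12*d + 12*y + 36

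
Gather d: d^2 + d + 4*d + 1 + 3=d^2 + 5*d + 4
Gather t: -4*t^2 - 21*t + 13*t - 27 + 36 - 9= -4*t^2 - 8*t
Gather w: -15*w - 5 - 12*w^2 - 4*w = -12*w^2 - 19*w - 5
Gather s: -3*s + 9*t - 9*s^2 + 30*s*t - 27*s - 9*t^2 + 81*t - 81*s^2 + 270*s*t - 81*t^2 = -90*s^2 + s*(300*t - 30) - 90*t^2 + 90*t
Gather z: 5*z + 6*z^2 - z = 6*z^2 + 4*z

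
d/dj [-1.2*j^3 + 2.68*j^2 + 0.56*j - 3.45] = -3.6*j^2 + 5.36*j + 0.56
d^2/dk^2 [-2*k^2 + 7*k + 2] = -4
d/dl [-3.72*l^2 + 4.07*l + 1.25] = 4.07 - 7.44*l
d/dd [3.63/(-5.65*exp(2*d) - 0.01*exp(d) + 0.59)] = (41.019*exp(d) + 0.0363)*exp(d)/(5.65*exp(2*d) + 0.01*exp(d) - 0.59)^2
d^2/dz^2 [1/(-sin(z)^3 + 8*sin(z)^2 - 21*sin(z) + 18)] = (9*sin(z)^4 - 34*sin(z)^3 + sin(z)^2 + 98*sin(z) - 66)/((sin(z) - 3)^4*(sin(z) - 2)^3)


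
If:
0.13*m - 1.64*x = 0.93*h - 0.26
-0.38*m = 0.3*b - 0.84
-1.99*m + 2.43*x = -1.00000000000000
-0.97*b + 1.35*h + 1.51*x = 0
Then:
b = -0.76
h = -2.66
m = 2.81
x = 1.89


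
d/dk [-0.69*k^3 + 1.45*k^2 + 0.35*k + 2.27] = -2.07*k^2 + 2.9*k + 0.35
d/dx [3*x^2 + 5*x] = 6*x + 5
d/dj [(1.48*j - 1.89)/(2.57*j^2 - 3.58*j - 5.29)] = (-3.8036*j^2 + 9.7146*j - 14.5954)/(6.6049*j^4 - 18.4012*j^3 - 14.3742*j^2 + 37.8764*j + 27.9841)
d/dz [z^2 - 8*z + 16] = 2*z - 8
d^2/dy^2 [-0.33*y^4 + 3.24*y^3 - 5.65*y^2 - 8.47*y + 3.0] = -3.96*y^2 + 19.44*y - 11.3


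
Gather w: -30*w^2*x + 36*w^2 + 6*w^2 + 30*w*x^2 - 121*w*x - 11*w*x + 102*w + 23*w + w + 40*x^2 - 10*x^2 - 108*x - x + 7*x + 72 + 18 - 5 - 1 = w^2*(42 - 30*x) + w*(30*x^2 - 132*x + 126) + 30*x^2 - 102*x + 84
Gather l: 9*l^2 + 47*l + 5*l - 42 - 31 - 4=9*l^2 + 52*l - 77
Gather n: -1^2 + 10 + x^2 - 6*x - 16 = x^2 - 6*x - 7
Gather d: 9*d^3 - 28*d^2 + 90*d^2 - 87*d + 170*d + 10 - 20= 9*d^3 + 62*d^2 + 83*d - 10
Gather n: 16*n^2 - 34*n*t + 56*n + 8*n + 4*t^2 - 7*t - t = 16*n^2 + n*(64 - 34*t) + 4*t^2 - 8*t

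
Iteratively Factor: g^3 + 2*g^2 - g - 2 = (g + 2)*(g^2 - 1) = (g - 1)*(g + 2)*(g + 1)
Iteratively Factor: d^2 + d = (d)*(d + 1)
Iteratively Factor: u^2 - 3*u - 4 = (u - 4)*(u + 1)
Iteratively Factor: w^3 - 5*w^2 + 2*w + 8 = (w + 1)*(w^2 - 6*w + 8) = (w - 4)*(w + 1)*(w - 2)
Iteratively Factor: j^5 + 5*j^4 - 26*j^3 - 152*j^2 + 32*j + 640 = (j - 2)*(j^4 + 7*j^3 - 12*j^2 - 176*j - 320) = (j - 2)*(j + 4)*(j^3 + 3*j^2 - 24*j - 80) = (j - 5)*(j - 2)*(j + 4)*(j^2 + 8*j + 16) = (j - 5)*(j - 2)*(j + 4)^2*(j + 4)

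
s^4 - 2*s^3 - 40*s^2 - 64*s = s*(s - 8)*(s + 2)*(s + 4)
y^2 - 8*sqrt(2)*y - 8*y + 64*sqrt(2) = (y - 8)*(y - 8*sqrt(2))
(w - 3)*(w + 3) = w^2 - 9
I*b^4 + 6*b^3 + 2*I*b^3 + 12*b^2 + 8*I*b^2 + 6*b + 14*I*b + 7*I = (b + 1)*(b - 7*I)*(b + I)*(I*b + I)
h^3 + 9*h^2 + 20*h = h*(h + 4)*(h + 5)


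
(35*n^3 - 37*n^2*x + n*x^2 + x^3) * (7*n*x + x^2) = 245*n^4*x - 224*n^3*x^2 - 30*n^2*x^3 + 8*n*x^4 + x^5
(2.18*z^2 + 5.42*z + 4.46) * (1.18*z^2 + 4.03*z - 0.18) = 2.5724*z^4 + 15.181*z^3 + 26.713*z^2 + 16.9982*z - 0.8028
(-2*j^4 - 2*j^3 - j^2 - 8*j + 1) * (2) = -4*j^4 - 4*j^3 - 2*j^2 - 16*j + 2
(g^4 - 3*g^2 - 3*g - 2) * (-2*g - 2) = -2*g^5 - 2*g^4 + 6*g^3 + 12*g^2 + 10*g + 4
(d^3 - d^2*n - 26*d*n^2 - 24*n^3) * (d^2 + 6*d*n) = d^5 + 5*d^4*n - 32*d^3*n^2 - 180*d^2*n^3 - 144*d*n^4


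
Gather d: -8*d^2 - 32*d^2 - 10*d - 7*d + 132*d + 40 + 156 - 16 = -40*d^2 + 115*d + 180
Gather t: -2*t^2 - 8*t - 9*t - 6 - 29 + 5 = -2*t^2 - 17*t - 30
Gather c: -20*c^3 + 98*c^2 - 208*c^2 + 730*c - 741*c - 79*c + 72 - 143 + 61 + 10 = -20*c^3 - 110*c^2 - 90*c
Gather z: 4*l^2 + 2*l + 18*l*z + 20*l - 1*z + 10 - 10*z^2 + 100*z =4*l^2 + 22*l - 10*z^2 + z*(18*l + 99) + 10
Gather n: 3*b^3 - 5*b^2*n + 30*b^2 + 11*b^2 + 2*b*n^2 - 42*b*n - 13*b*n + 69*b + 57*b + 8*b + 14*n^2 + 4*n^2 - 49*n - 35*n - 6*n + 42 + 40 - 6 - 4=3*b^3 + 41*b^2 + 134*b + n^2*(2*b + 18) + n*(-5*b^2 - 55*b - 90) + 72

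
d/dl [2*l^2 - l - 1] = 4*l - 1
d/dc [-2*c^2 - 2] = -4*c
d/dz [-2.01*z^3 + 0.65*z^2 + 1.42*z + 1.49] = -6.03*z^2 + 1.3*z + 1.42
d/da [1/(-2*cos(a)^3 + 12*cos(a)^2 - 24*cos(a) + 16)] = -3*sin(a)/(2*(cos(a) - 2)^4)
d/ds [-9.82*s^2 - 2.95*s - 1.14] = -19.64*s - 2.95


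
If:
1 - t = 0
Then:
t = 1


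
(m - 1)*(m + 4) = m^2 + 3*m - 4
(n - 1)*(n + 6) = n^2 + 5*n - 6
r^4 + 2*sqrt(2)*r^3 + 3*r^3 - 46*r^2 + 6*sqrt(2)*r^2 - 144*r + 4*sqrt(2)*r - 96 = (r + 1)*(r + 2)*(r - 4*sqrt(2))*(r + 6*sqrt(2))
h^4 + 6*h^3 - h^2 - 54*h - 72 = (h - 3)*(h + 2)*(h + 3)*(h + 4)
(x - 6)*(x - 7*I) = x^2 - 6*x - 7*I*x + 42*I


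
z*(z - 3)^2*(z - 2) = z^4 - 8*z^3 + 21*z^2 - 18*z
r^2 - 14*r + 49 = (r - 7)^2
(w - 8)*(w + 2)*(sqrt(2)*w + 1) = sqrt(2)*w^3 - 6*sqrt(2)*w^2 + w^2 - 16*sqrt(2)*w - 6*w - 16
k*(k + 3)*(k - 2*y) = k^3 - 2*k^2*y + 3*k^2 - 6*k*y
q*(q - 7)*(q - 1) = q^3 - 8*q^2 + 7*q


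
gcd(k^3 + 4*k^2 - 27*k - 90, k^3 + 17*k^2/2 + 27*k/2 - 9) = k^2 + 9*k + 18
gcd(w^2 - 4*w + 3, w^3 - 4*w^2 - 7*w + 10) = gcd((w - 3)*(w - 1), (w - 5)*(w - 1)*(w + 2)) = w - 1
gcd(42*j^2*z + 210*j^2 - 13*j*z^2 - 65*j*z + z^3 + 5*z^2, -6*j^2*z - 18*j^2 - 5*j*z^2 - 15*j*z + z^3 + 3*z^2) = -6*j + z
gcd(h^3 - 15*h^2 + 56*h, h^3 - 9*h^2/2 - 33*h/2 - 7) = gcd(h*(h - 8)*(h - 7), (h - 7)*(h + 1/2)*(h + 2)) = h - 7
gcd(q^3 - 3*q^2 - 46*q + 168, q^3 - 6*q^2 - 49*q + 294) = q^2 + q - 42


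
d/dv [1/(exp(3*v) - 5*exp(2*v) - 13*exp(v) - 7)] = (-3*exp(2*v) + 10*exp(v) + 13)*exp(v)/(-exp(3*v) + 5*exp(2*v) + 13*exp(v) + 7)^2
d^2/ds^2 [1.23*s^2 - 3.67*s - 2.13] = 2.46000000000000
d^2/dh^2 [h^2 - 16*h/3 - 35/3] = 2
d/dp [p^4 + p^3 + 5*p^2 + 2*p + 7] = 4*p^3 + 3*p^2 + 10*p + 2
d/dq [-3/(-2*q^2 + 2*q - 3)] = 6*(1 - 2*q)/(2*q^2 - 2*q + 3)^2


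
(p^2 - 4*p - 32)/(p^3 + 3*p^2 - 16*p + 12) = (p^2 - 4*p - 32)/(p^3 + 3*p^2 - 16*p + 12)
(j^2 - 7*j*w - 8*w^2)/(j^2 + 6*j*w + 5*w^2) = (j - 8*w)/(j + 5*w)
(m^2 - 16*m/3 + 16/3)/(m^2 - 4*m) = (m - 4/3)/m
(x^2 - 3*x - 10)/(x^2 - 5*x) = (x + 2)/x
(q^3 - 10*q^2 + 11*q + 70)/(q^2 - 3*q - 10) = q - 7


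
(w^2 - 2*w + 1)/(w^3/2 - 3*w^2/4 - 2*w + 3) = 4*(w^2 - 2*w + 1)/(2*w^3 - 3*w^2 - 8*w + 12)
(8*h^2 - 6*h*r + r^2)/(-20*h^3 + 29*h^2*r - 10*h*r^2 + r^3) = (-2*h + r)/(5*h^2 - 6*h*r + r^2)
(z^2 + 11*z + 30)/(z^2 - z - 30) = (z + 6)/(z - 6)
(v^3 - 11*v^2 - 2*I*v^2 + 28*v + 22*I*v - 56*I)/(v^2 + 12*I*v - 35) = (v^3 + v^2*(-11 - 2*I) + v*(28 + 22*I) - 56*I)/(v^2 + 12*I*v - 35)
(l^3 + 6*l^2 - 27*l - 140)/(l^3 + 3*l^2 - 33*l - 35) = (l + 4)/(l + 1)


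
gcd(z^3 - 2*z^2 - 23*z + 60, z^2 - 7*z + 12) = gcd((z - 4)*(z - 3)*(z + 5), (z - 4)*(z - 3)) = z^2 - 7*z + 12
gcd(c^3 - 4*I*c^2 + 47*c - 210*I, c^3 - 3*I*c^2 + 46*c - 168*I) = c^2 + I*c + 42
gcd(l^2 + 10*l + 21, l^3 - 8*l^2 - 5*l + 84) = l + 3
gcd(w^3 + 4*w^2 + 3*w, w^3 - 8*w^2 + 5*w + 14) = w + 1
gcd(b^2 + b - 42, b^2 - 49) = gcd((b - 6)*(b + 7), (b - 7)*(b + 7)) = b + 7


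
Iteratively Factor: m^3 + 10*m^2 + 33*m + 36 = (m + 4)*(m^2 + 6*m + 9) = (m + 3)*(m + 4)*(m + 3)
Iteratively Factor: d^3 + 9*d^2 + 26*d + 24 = (d + 3)*(d^2 + 6*d + 8) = (d + 3)*(d + 4)*(d + 2)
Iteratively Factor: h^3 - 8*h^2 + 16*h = (h - 4)*(h^2 - 4*h) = (h - 4)^2*(h)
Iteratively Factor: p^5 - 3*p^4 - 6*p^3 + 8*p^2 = (p - 1)*(p^4 - 2*p^3 - 8*p^2) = (p - 4)*(p - 1)*(p^3 + 2*p^2) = (p - 4)*(p - 1)*(p + 2)*(p^2) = p*(p - 4)*(p - 1)*(p + 2)*(p)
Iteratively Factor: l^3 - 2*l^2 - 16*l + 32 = (l + 4)*(l^2 - 6*l + 8) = (l - 2)*(l + 4)*(l - 4)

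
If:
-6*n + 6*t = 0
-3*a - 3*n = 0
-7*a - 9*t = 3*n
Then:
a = 0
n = 0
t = 0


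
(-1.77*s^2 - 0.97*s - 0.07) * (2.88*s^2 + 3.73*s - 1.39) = -5.0976*s^4 - 9.3957*s^3 - 1.3594*s^2 + 1.0872*s + 0.0973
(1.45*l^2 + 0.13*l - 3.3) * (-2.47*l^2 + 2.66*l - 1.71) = -3.5815*l^4 + 3.5359*l^3 + 6.0173*l^2 - 9.0003*l + 5.643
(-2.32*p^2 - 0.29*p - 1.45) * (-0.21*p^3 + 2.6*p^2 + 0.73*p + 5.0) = 0.4872*p^5 - 5.9711*p^4 - 2.1431*p^3 - 15.5817*p^2 - 2.5085*p - 7.25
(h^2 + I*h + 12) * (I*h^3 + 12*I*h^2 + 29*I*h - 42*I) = I*h^5 - h^4 + 12*I*h^4 - 12*h^3 + 41*I*h^3 - 29*h^2 + 102*I*h^2 + 42*h + 348*I*h - 504*I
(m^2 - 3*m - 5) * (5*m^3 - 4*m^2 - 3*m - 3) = 5*m^5 - 19*m^4 - 16*m^3 + 26*m^2 + 24*m + 15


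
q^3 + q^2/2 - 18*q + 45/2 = (q - 3)*(q - 3/2)*(q + 5)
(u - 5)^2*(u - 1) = u^3 - 11*u^2 + 35*u - 25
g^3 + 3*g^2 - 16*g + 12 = (g - 2)*(g - 1)*(g + 6)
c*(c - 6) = c^2 - 6*c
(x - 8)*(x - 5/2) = x^2 - 21*x/2 + 20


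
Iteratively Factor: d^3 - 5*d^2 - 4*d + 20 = (d - 2)*(d^2 - 3*d - 10) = (d - 5)*(d - 2)*(d + 2)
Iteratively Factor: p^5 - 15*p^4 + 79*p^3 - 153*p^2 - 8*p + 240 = (p + 1)*(p^4 - 16*p^3 + 95*p^2 - 248*p + 240) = (p - 3)*(p + 1)*(p^3 - 13*p^2 + 56*p - 80) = (p - 5)*(p - 3)*(p + 1)*(p^2 - 8*p + 16) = (p - 5)*(p - 4)*(p - 3)*(p + 1)*(p - 4)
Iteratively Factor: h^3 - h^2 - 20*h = (h + 4)*(h^2 - 5*h) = h*(h + 4)*(h - 5)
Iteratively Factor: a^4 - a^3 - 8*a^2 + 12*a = (a)*(a^3 - a^2 - 8*a + 12) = a*(a - 2)*(a^2 + a - 6) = a*(a - 2)*(a + 3)*(a - 2)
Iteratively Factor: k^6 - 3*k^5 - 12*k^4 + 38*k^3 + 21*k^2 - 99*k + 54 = (k - 3)*(k^5 - 12*k^3 + 2*k^2 + 27*k - 18) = (k - 3)*(k - 1)*(k^4 + k^3 - 11*k^2 - 9*k + 18) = (k - 3)*(k - 1)^2*(k^3 + 2*k^2 - 9*k - 18) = (k - 3)^2*(k - 1)^2*(k^2 + 5*k + 6) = (k - 3)^2*(k - 1)^2*(k + 3)*(k + 2)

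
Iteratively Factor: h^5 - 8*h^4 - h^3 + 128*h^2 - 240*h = (h)*(h^4 - 8*h^3 - h^2 + 128*h - 240) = h*(h - 4)*(h^3 - 4*h^2 - 17*h + 60) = h*(h - 4)*(h + 4)*(h^2 - 8*h + 15) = h*(h - 5)*(h - 4)*(h + 4)*(h - 3)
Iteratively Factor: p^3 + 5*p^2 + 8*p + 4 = (p + 2)*(p^2 + 3*p + 2) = (p + 2)^2*(p + 1)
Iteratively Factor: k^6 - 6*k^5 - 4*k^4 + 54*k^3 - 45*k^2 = (k - 5)*(k^5 - k^4 - 9*k^3 + 9*k^2) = k*(k - 5)*(k^4 - k^3 - 9*k^2 + 9*k) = k*(k - 5)*(k + 3)*(k^3 - 4*k^2 + 3*k) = k*(k - 5)*(k - 3)*(k + 3)*(k^2 - k) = k^2*(k - 5)*(k - 3)*(k + 3)*(k - 1)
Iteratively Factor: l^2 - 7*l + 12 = (l - 4)*(l - 3)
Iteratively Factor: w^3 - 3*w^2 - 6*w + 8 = (w - 4)*(w^2 + w - 2) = (w - 4)*(w + 2)*(w - 1)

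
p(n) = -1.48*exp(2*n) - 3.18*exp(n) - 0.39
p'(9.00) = -194379276.45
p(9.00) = -97202522.52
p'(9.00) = -194379276.45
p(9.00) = -97202522.52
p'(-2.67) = -0.23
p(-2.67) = -0.62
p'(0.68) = -17.81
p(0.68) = -12.43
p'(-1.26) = -1.14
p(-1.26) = -1.41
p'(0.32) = -9.99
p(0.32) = -7.58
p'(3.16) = -1719.45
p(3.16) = -897.59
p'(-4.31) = -0.04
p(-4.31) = -0.43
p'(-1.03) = -1.51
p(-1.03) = -1.71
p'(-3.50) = -0.10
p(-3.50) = -0.49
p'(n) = -2.96*exp(2*n) - 3.18*exp(n)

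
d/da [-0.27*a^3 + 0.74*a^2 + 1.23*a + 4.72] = -0.81*a^2 + 1.48*a + 1.23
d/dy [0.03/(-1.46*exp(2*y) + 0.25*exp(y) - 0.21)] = (0.0876*exp(y) - 0.0075)*exp(y)/(1.46*exp(2*y) - 0.25*exp(y) + 0.21)^2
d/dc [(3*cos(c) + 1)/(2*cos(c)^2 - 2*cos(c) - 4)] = (-3*sin(c)^2 + 2*cos(c) + 8)*sin(c)/(2*(sin(c)^2 + cos(c) + 1)^2)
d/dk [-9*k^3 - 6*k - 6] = -27*k^2 - 6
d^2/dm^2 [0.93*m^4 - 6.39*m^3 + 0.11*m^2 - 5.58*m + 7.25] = 11.16*m^2 - 38.34*m + 0.22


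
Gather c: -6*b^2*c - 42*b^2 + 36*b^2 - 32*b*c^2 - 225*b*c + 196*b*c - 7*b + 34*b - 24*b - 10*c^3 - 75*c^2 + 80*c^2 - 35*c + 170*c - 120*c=-6*b^2 + 3*b - 10*c^3 + c^2*(5 - 32*b) + c*(-6*b^2 - 29*b + 15)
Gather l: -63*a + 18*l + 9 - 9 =-63*a + 18*l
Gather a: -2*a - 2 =-2*a - 2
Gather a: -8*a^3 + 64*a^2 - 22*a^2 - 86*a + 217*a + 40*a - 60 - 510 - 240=-8*a^3 + 42*a^2 + 171*a - 810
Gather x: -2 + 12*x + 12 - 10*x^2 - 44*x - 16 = -10*x^2 - 32*x - 6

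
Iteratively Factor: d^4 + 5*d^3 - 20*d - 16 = (d + 1)*(d^3 + 4*d^2 - 4*d - 16) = (d - 2)*(d + 1)*(d^2 + 6*d + 8) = (d - 2)*(d + 1)*(d + 4)*(d + 2)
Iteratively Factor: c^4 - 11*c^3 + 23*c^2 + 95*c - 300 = (c + 3)*(c^3 - 14*c^2 + 65*c - 100) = (c - 5)*(c + 3)*(c^2 - 9*c + 20) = (c - 5)^2*(c + 3)*(c - 4)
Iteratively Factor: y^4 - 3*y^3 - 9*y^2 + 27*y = (y - 3)*(y^3 - 9*y) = y*(y - 3)*(y^2 - 9) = y*(y - 3)^2*(y + 3)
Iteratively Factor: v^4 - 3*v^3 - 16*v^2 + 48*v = (v)*(v^3 - 3*v^2 - 16*v + 48) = v*(v - 3)*(v^2 - 16) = v*(v - 4)*(v - 3)*(v + 4)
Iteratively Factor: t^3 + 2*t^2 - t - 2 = (t - 1)*(t^2 + 3*t + 2) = (t - 1)*(t + 1)*(t + 2)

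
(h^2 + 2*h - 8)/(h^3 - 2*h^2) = (h + 4)/h^2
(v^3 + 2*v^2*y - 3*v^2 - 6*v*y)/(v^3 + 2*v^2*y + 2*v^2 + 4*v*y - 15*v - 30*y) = v/(v + 5)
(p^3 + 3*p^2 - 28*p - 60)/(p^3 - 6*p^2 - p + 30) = (p + 6)/(p - 3)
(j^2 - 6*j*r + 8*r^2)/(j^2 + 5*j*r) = (j^2 - 6*j*r + 8*r^2)/(j*(j + 5*r))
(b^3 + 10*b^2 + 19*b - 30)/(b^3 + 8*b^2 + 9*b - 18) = (b + 5)/(b + 3)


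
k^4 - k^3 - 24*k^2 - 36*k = k*(k - 6)*(k + 2)*(k + 3)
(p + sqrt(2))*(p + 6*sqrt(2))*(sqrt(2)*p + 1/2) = sqrt(2)*p^3 + 29*p^2/2 + 31*sqrt(2)*p/2 + 6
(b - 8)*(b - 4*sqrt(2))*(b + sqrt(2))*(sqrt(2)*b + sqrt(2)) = sqrt(2)*b^4 - 7*sqrt(2)*b^3 - 6*b^3 - 16*sqrt(2)*b^2 + 42*b^2 + 48*b + 56*sqrt(2)*b + 64*sqrt(2)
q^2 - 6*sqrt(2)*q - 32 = (q - 8*sqrt(2))*(q + 2*sqrt(2))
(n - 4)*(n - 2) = n^2 - 6*n + 8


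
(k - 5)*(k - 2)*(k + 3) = k^3 - 4*k^2 - 11*k + 30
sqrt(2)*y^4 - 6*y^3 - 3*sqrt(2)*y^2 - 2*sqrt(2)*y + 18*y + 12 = (y - 2)*(y + 1)*(y - 3*sqrt(2))*(sqrt(2)*y + sqrt(2))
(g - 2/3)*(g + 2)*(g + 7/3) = g^3 + 11*g^2/3 + 16*g/9 - 28/9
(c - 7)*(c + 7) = c^2 - 49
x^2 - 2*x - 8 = (x - 4)*(x + 2)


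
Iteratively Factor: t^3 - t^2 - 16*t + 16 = (t - 1)*(t^2 - 16) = (t - 4)*(t - 1)*(t + 4)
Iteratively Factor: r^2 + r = (r)*(r + 1)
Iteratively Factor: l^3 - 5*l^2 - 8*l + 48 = (l + 3)*(l^2 - 8*l + 16) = (l - 4)*(l + 3)*(l - 4)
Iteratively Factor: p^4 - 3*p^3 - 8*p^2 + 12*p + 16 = (p + 2)*(p^3 - 5*p^2 + 2*p + 8) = (p - 4)*(p + 2)*(p^2 - p - 2) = (p - 4)*(p + 1)*(p + 2)*(p - 2)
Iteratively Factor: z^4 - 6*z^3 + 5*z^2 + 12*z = (z - 3)*(z^3 - 3*z^2 - 4*z) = (z - 4)*(z - 3)*(z^2 + z) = (z - 4)*(z - 3)*(z + 1)*(z)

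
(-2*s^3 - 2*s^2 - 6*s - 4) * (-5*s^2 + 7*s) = 10*s^5 - 4*s^4 + 16*s^3 - 22*s^2 - 28*s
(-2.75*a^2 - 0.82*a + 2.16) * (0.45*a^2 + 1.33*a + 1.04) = -1.2375*a^4 - 4.0265*a^3 - 2.9786*a^2 + 2.02*a + 2.2464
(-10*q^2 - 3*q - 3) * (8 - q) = 10*q^3 - 77*q^2 - 21*q - 24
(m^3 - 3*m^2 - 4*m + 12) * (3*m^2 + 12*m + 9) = 3*m^5 + 3*m^4 - 39*m^3 - 39*m^2 + 108*m + 108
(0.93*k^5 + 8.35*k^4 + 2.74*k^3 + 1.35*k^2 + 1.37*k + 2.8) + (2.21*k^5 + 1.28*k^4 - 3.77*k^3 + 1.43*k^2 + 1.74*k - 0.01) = 3.14*k^5 + 9.63*k^4 - 1.03*k^3 + 2.78*k^2 + 3.11*k + 2.79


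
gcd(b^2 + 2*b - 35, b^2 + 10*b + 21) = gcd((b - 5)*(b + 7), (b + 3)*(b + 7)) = b + 7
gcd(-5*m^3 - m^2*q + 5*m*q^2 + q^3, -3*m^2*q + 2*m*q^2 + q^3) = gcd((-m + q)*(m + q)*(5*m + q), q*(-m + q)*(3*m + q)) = -m + q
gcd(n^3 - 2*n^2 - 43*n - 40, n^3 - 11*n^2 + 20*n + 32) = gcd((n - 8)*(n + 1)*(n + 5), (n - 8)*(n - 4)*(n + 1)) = n^2 - 7*n - 8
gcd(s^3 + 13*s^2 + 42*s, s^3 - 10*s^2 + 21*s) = s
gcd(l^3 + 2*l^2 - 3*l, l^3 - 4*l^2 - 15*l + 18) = l^2 + 2*l - 3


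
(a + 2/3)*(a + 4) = a^2 + 14*a/3 + 8/3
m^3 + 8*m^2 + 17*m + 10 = (m + 1)*(m + 2)*(m + 5)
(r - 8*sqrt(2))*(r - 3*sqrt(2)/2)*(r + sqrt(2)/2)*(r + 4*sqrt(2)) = r^4 - 5*sqrt(2)*r^3 - 115*r^2/2 + 70*sqrt(2)*r + 96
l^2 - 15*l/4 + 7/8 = (l - 7/2)*(l - 1/4)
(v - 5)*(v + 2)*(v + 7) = v^3 + 4*v^2 - 31*v - 70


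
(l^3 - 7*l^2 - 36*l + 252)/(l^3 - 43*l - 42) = (l - 6)/(l + 1)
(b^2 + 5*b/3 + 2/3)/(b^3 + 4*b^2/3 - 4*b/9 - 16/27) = 9*(b + 1)/(9*b^2 + 6*b - 8)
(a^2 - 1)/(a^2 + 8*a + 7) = (a - 1)/(a + 7)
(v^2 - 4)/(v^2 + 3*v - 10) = (v + 2)/(v + 5)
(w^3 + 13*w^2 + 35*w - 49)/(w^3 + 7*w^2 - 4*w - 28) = (w^2 + 6*w - 7)/(w^2 - 4)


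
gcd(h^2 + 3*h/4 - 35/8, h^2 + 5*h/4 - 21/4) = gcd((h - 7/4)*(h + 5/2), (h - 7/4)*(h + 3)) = h - 7/4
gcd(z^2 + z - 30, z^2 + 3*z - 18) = z + 6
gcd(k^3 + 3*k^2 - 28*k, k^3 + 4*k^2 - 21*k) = k^2 + 7*k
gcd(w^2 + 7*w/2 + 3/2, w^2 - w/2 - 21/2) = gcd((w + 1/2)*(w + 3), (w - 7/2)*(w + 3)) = w + 3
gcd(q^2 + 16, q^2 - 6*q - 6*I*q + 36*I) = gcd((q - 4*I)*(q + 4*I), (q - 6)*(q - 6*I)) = 1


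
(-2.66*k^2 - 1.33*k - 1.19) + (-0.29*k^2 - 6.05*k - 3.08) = -2.95*k^2 - 7.38*k - 4.27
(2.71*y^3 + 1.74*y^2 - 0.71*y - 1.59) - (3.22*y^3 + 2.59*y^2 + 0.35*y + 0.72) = -0.51*y^3 - 0.85*y^2 - 1.06*y - 2.31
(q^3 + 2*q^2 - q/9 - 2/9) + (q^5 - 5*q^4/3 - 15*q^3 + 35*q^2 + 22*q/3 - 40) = q^5 - 5*q^4/3 - 14*q^3 + 37*q^2 + 65*q/9 - 362/9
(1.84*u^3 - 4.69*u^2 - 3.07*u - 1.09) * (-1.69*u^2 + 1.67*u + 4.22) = -3.1096*u^5 + 10.9989*u^4 + 5.1208*u^3 - 23.0766*u^2 - 14.7757*u - 4.5998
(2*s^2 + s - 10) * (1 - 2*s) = -4*s^3 + 21*s - 10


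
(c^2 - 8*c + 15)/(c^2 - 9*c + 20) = (c - 3)/(c - 4)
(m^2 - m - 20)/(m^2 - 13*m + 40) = (m + 4)/(m - 8)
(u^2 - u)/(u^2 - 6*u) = (u - 1)/(u - 6)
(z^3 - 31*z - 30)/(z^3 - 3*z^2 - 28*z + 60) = (z + 1)/(z - 2)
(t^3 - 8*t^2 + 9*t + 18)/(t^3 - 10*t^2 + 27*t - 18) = (t + 1)/(t - 1)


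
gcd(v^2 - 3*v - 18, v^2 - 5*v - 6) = v - 6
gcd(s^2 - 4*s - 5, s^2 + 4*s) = 1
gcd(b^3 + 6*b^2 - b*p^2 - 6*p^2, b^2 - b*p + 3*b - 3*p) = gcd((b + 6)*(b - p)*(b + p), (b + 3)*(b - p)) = -b + p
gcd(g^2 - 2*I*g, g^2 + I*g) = g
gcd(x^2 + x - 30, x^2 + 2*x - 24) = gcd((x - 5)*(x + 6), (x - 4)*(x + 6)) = x + 6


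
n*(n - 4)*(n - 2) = n^3 - 6*n^2 + 8*n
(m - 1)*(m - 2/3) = m^2 - 5*m/3 + 2/3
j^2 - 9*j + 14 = (j - 7)*(j - 2)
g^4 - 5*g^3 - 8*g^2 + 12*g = g*(g - 6)*(g - 1)*(g + 2)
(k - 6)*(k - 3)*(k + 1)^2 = k^4 - 7*k^3 + k^2 + 27*k + 18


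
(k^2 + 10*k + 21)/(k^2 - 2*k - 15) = (k + 7)/(k - 5)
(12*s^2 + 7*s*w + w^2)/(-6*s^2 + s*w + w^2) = (-4*s - w)/(2*s - w)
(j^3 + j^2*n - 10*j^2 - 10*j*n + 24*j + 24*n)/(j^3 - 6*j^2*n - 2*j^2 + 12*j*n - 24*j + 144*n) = (j^2 + j*n - 4*j - 4*n)/(j^2 - 6*j*n + 4*j - 24*n)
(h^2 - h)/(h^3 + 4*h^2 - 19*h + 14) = h/(h^2 + 5*h - 14)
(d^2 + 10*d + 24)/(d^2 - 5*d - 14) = (d^2 + 10*d + 24)/(d^2 - 5*d - 14)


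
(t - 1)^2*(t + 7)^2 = t^4 + 12*t^3 + 22*t^2 - 84*t + 49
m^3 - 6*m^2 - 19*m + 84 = (m - 7)*(m - 3)*(m + 4)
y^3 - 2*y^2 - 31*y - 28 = (y - 7)*(y + 1)*(y + 4)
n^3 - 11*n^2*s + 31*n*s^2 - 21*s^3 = (n - 7*s)*(n - 3*s)*(n - s)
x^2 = x^2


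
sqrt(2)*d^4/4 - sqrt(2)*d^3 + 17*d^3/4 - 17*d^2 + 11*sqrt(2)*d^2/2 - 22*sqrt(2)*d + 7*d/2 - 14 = (d/2 + sqrt(2)/2)*(d - 4)*(d + 7*sqrt(2))*(sqrt(2)*d/2 + 1/2)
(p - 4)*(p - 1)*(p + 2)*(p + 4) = p^4 + p^3 - 18*p^2 - 16*p + 32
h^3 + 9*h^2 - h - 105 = (h - 3)*(h + 5)*(h + 7)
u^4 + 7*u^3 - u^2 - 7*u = u*(u - 1)*(u + 1)*(u + 7)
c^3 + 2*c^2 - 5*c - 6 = (c - 2)*(c + 1)*(c + 3)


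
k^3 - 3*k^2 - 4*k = k*(k - 4)*(k + 1)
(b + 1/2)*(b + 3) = b^2 + 7*b/2 + 3/2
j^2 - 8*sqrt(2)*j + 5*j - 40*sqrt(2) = (j + 5)*(j - 8*sqrt(2))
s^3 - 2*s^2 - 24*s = s*(s - 6)*(s + 4)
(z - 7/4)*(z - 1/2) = z^2 - 9*z/4 + 7/8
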